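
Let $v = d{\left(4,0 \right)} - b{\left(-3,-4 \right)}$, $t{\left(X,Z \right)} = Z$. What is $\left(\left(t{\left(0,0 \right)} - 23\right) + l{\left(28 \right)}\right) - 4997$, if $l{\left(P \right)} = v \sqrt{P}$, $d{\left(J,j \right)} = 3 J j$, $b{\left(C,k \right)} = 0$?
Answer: $-5020$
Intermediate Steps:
$d{\left(J,j \right)} = 3 J j$
$v = 0$ ($v = 3 \cdot 4 \cdot 0 - 0 = 0 + 0 = 0$)
$l{\left(P \right)} = 0$ ($l{\left(P \right)} = 0 \sqrt{P} = 0$)
$\left(\left(t{\left(0,0 \right)} - 23\right) + l{\left(28 \right)}\right) - 4997 = \left(\left(0 - 23\right) + 0\right) - 4997 = \left(-23 + 0\right) - 4997 = -23 - 4997 = -5020$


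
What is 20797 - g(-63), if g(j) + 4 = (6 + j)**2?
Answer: 17552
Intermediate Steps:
g(j) = -4 + (6 + j)**2
20797 - g(-63) = 20797 - (-4 + (6 - 63)**2) = 20797 - (-4 + (-57)**2) = 20797 - (-4 + 3249) = 20797 - 1*3245 = 20797 - 3245 = 17552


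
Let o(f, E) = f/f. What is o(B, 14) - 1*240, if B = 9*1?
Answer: -239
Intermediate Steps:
B = 9
o(f, E) = 1
o(B, 14) - 1*240 = 1 - 1*240 = 1 - 240 = -239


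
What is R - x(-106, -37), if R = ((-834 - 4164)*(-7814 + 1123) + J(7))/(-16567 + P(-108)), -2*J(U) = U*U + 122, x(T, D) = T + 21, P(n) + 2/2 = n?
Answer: -64048145/33352 ≈ -1920.4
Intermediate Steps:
P(n) = -1 + n
x(T, D) = 21 + T
J(U) = -61 - U²/2 (J(U) = -(U*U + 122)/2 = -(U² + 122)/2 = -(122 + U²)/2 = -61 - U²/2)
R = -66883065/33352 (R = ((-834 - 4164)*(-7814 + 1123) + (-61 - ½*7²))/(-16567 + (-1 - 108)) = (-4998*(-6691) + (-61 - ½*49))/(-16567 - 109) = (33441618 + (-61 - 49/2))/(-16676) = (33441618 - 171/2)*(-1/16676) = (66883065/2)*(-1/16676) = -66883065/33352 ≈ -2005.4)
R - x(-106, -37) = -66883065/33352 - (21 - 106) = -66883065/33352 - 1*(-85) = -66883065/33352 + 85 = -64048145/33352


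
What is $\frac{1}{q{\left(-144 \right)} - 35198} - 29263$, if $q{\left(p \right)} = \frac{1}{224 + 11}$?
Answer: $- \frac{242049753362}{8271529} \approx -29263.0$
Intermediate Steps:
$q{\left(p \right)} = \frac{1}{235}$
$\frac{1}{q{\left(-144 \right)} - 35198} - 29263 = \frac{1}{\frac{1}{235} - 35198} - 29263 = \frac{1}{- \frac{8271529}{235}} - 29263 = - \frac{235}{8271529} - 29263 = - \frac{242049753362}{8271529}$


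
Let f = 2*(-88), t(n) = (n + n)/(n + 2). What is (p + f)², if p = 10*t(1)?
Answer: 258064/9 ≈ 28674.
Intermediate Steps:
t(n) = 2*n/(2 + n) (t(n) = (2*n)/(2 + n) = 2*n/(2 + n))
p = 20/3 (p = 10*(2*1/(2 + 1)) = 10*(2*1/3) = 10*(2*1*(⅓)) = 10*(⅔) = 20/3 ≈ 6.6667)
f = -176
(p + f)² = (20/3 - 176)² = (-508/3)² = 258064/9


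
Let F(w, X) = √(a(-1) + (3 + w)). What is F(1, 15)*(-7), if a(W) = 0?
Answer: -14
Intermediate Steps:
F(w, X) = √(3 + w) (F(w, X) = √(0 + (3 + w)) = √(3 + w))
F(1, 15)*(-7) = √(3 + 1)*(-7) = √4*(-7) = 2*(-7) = -14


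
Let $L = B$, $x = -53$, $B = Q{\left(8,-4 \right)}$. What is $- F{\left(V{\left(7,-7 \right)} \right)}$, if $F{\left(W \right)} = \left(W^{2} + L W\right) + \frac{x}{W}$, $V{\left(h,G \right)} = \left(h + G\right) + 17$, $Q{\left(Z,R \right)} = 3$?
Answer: $- \frac{5727}{17} \approx -336.88$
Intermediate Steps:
$B = 3$
$V{\left(h,G \right)} = 17 + G + h$ ($V{\left(h,G \right)} = \left(G + h\right) + 17 = 17 + G + h$)
$L = 3$
$F{\left(W \right)} = W^{2} - \frac{53}{W} + 3 W$ ($F{\left(W \right)} = \left(W^{2} + 3 W\right) - \frac{53}{W} = W^{2} - \frac{53}{W} + 3 W$)
$- F{\left(V{\left(7,-7 \right)} \right)} = - \frac{-53 + \left(17 - 7 + 7\right)^{2} \left(3 + \left(17 - 7 + 7\right)\right)}{17 - 7 + 7} = - \frac{-53 + 17^{2} \left(3 + 17\right)}{17} = - \frac{-53 + 289 \cdot 20}{17} = - \frac{-53 + 5780}{17} = - \frac{5727}{17}$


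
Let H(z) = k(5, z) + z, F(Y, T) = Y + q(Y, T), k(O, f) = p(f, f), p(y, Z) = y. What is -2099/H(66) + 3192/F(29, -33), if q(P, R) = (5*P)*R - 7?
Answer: -947171/57156 ≈ -16.572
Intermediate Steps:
k(O, f) = f
q(P, R) = -7 + 5*P*R (q(P, R) = 5*P*R - 7 = -7 + 5*P*R)
F(Y, T) = -7 + Y + 5*T*Y (F(Y, T) = Y + (-7 + 5*Y*T) = Y + (-7 + 5*T*Y) = -7 + Y + 5*T*Y)
H(z) = 2*z (H(z) = z + z = 2*z)
-2099/H(66) + 3192/F(29, -33) = -2099/(2*66) + 3192/(-7 + 29 + 5*(-33)*29) = -2099/132 + 3192/(-7 + 29 - 4785) = -2099*1/132 + 3192/(-4763) = -2099/132 + 3192*(-1/4763) = -2099/132 - 3192/4763 = -947171/57156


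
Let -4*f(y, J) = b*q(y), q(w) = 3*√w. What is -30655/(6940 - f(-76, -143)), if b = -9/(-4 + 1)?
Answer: -850982800/192655939 + 551790*I*√19/192655939 ≈ -4.4171 + 0.012484*I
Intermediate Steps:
b = 3 (b = -9/(-3) = -9*(-⅓) = 3)
f(y, J) = -9*√y/4 (f(y, J) = -3*3*√y/4 = -9*√y/4)
-30655/(6940 - f(-76, -143)) = -30655/(6940 - (-9)*√(-76)/4) = -30655/(6940 - (-9)*2*I*√19/4) = -30655/(6940 - (-9)*I*√19/2) = -30655/(6940 + 9*I*√19/2)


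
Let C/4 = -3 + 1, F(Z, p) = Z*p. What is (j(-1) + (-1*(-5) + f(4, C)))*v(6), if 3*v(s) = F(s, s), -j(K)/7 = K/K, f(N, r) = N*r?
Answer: -408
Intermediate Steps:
C = -8 (C = 4*(-3 + 1) = 4*(-2) = -8)
j(K) = -7 (j(K) = -7*K/K = -7*1 = -7)
v(s) = s²/3 (v(s) = (s*s)/3 = s²/3)
(j(-1) + (-1*(-5) + f(4, C)))*v(6) = (-7 + (-1*(-5) + 4*(-8)))*((⅓)*6²) = (-7 + (5 - 32))*((⅓)*36) = (-7 - 27)*12 = -34*12 = -408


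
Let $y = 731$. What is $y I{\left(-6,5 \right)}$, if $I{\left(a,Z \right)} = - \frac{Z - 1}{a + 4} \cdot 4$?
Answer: $5848$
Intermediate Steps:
$I{\left(a,Z \right)} = - \frac{4 \left(-1 + Z\right)}{4 + a}$ ($I{\left(a,Z \right)} = - \frac{-1 + Z}{4 + a} 4 = - \frac{4 \left(-1 + Z\right)}{4 + a}$)
$y I{\left(-6,5 \right)} = 731 \frac{4 \left(1 - 5\right)}{4 - 6} = 731 \frac{4 \left(1 - 5\right)}{-2} = 731 \cdot 4 \left(- \frac{1}{2}\right) \left(-4\right) = 731 \cdot 8 = 5848$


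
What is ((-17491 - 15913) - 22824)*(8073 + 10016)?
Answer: -1017108292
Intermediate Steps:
((-17491 - 15913) - 22824)*(8073 + 10016) = (-33404 - 22824)*18089 = -56228*18089 = -1017108292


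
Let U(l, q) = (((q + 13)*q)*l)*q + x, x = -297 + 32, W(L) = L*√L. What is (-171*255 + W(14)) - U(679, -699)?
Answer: 227587370854 + 14*√14 ≈ 2.2759e+11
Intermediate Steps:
W(L) = L^(3/2)
x = -265
U(l, q) = -265 + l*q²*(13 + q) (U(l, q) = (((q + 13)*q)*l)*q - 265 = (((13 + q)*q)*l)*q - 265 = ((q*(13 + q))*l)*q - 265 = (l*q*(13 + q))*q - 265 = l*q²*(13 + q) - 265 = -265 + l*q²*(13 + q))
(-171*255 + W(14)) - U(679, -699) = (-171*255 + 14^(3/2)) - (-265 + 679*(-699)³ + 13*679*(-699)²) = (-43605 + 14*√14) - (-265 + 679*(-341532099) + 13*679*488601) = (-43605 + 14*√14) - (-265 - 231900295221 + 4312881027) = (-43605 + 14*√14) - 1*(-227587414459) = (-43605 + 14*√14) + 227587414459 = 227587370854 + 14*√14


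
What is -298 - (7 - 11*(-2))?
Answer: -327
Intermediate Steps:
-298 - (7 - 11*(-2)) = -298 - (7 + 22) = -298 - 1*29 = -298 - 29 = -327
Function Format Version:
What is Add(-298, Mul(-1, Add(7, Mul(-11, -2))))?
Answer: -327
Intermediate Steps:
Add(-298, Mul(-1, Add(7, Mul(-11, -2)))) = Add(-298, Mul(-1, Add(7, 22))) = Add(-298, Mul(-1, 29)) = Add(-298, -29) = -327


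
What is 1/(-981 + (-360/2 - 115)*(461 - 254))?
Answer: -1/62046 ≈ -1.6117e-5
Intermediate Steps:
1/(-981 + (-360/2 - 115)*(461 - 254)) = 1/(-981 + (-360/2 - 115)*207) = 1/(-981 + (-60*3 - 115)*207) = 1/(-981 + (-180 - 115)*207) = 1/(-981 - 295*207) = 1/(-981 - 61065) = 1/(-62046) = -1/62046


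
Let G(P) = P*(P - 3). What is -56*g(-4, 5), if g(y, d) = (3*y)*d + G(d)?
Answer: 2800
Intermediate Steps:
G(P) = P*(-3 + P)
g(y, d) = d*(-3 + d) + 3*d*y (g(y, d) = (3*y)*d + d*(-3 + d) = 3*d*y + d*(-3 + d) = d*(-3 + d) + 3*d*y)
-56*g(-4, 5) = -280*(-3 + 5 + 3*(-4)) = -280*(-3 + 5 - 12) = -280*(-10) = -56*(-50) = 2800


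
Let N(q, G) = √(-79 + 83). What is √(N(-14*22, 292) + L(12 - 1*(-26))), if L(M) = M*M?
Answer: √1446 ≈ 38.026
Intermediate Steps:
N(q, G) = 2 (N(q, G) = √4 = 2)
L(M) = M²
√(N(-14*22, 292) + L(12 - 1*(-26))) = √(2 + (12 - 1*(-26))²) = √(2 + (12 + 26)²) = √(2 + 38²) = √(2 + 1444) = √1446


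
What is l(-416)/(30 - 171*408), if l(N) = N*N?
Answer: -86528/34869 ≈ -2.4815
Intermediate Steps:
l(N) = N**2
l(-416)/(30 - 171*408) = (-416)**2/(30 - 171*408) = 173056/(30 - 69768) = 173056/(-69738) = 173056*(-1/69738) = -86528/34869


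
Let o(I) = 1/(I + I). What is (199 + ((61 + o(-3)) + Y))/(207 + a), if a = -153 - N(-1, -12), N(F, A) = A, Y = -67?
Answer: 1157/396 ≈ 2.9217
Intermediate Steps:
o(I) = 1/(2*I)
a = -141 (a = -153 - 1*(-12) = -153 + 12 = -141)
(199 + ((61 + o(-3)) + Y))/(207 + a) = (199 + ((61 + (1/2)/(-3)) - 67))/(207 - 141) = (199 + ((61 + (1/2)*(-1/3)) - 67))/66 = (199 + ((61 - 1/6) - 67))*(1/66) = (199 + (365/6 - 67))*(1/66) = (199 - 37/6)*(1/66) = (1157/6)*(1/66) = 1157/396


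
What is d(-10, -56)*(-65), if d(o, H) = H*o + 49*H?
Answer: 141960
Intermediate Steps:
d(o, H) = 49*H + H*o
d(-10, -56)*(-65) = -56*(49 - 10)*(-65) = -56*39*(-65) = -2184*(-65) = 141960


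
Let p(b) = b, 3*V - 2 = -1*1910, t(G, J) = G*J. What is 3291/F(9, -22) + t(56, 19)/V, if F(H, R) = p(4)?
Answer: 522205/636 ≈ 821.08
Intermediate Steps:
V = -636 (V = ⅔ + (-1*1910)/3 = ⅔ + (⅓)*(-1910) = ⅔ - 1910/3 = -636)
F(H, R) = 4
3291/F(9, -22) + t(56, 19)/V = 3291/4 + (56*19)/(-636) = 3291*(¼) + 1064*(-1/636) = 3291/4 - 266/159 = 522205/636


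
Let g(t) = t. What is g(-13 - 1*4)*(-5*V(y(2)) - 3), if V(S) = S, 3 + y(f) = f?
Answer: -34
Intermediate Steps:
y(f) = -3 + f
g(-13 - 1*4)*(-5*V(y(2)) - 3) = (-13 - 1*4)*(-5*(-3 + 2) - 3) = (-13 - 4)*(-5*(-1) - 3) = -17*(5 - 3) = -17*2 = -34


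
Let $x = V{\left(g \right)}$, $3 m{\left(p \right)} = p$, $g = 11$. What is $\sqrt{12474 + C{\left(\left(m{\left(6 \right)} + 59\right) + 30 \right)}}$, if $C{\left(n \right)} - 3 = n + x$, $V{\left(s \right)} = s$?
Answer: $\sqrt{12579} \approx 112.16$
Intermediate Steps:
$m{\left(p \right)} = \frac{p}{3}$
$x = 11$
$C{\left(n \right)} = 14 + n$ ($C{\left(n \right)} = 3 + \left(n + 11\right) = 3 + \left(11 + n\right) = 14 + n$)
$\sqrt{12474 + C{\left(\left(m{\left(6 \right)} + 59\right) + 30 \right)}} = \sqrt{12474 + \left(14 + \left(\left(\frac{1}{3} \cdot 6 + 59\right) + 30\right)\right)} = \sqrt{12474 + \left(14 + \left(\left(2 + 59\right) + 30\right)\right)} = \sqrt{12474 + \left(14 + \left(61 + 30\right)\right)} = \sqrt{12474 + \left(14 + 91\right)} = \sqrt{12474 + 105} = \sqrt{12579}$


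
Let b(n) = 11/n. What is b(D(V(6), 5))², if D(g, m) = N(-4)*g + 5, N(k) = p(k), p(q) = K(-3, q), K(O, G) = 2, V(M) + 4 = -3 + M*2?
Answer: 121/225 ≈ 0.53778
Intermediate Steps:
V(M) = -7 + 2*M (V(M) = -4 + (-3 + M*2) = -4 + (-3 + 2*M) = -7 + 2*M)
p(q) = 2
N(k) = 2
D(g, m) = 5 + 2*g (D(g, m) = 2*g + 5 = 5 + 2*g)
b(D(V(6), 5))² = (11/(5 + 2*(-7 + 2*6)))² = (11/(5 + 2*(-7 + 12)))² = (11/(5 + 2*5))² = (11/(5 + 10))² = (11/15)² = 121/225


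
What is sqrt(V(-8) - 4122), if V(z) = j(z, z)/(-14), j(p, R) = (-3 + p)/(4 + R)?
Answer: I*sqrt(3231802)/28 ≈ 64.204*I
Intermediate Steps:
j(p, R) = (-3 + p)/(4 + R)
V(z) = -(-3 + z)/(14*(4 + z)) (V(z) = ((-3 + z)/(4 + z))/(-14) = ((-3 + z)/(4 + z))*(-1/14) = -(-3 + z)/(14*(4 + z)))
sqrt(V(-8) - 4122) = sqrt((3 - 1*(-8))/(14*(4 - 8)) - 4122) = sqrt((1/14)*(3 + 8)/(-4) - 4122) = sqrt((1/14)*(-1/4)*11 - 4122) = sqrt(-11/56 - 4122) = sqrt(-230843/56) = I*sqrt(3231802)/28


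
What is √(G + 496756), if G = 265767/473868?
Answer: 5*√123941248434597/78978 ≈ 704.81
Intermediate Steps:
G = 88589/157956 (G = 265767*(1/473868) = 88589/157956 ≈ 0.56085)
√(G + 496756) = √(88589/157956 + 496756) = √(78465679325/157956) = 5*√123941248434597/78978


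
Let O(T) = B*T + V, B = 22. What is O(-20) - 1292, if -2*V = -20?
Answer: -1722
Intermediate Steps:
V = 10 (V = -½*(-20) = 10)
O(T) = 10 + 22*T (O(T) = 22*T + 10 = 10 + 22*T)
O(-20) - 1292 = (10 + 22*(-20)) - 1292 = (10 - 440) - 1292 = -430 - 1292 = -1722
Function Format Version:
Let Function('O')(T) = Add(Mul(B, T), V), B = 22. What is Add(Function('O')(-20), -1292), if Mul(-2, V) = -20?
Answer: -1722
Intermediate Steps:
V = 10 (V = Mul(Rational(-1, 2), -20) = 10)
Function('O')(T) = Add(10, Mul(22, T)) (Function('O')(T) = Add(Mul(22, T), 10) = Add(10, Mul(22, T)))
Add(Function('O')(-20), -1292) = Add(Add(10, Mul(22, -20)), -1292) = Add(Add(10, -440), -1292) = Add(-430, -1292) = -1722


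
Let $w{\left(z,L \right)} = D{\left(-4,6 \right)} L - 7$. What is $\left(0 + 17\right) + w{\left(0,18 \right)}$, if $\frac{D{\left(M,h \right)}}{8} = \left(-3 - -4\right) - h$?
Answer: $-710$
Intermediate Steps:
$D{\left(M,h \right)} = 8 - 8 h$ ($D{\left(M,h \right)} = 8 \left(\left(-3 - -4\right) - h\right) = 8 \left(\left(-3 + 4\right) - h\right) = 8 \left(1 - h\right) = 8 - 8 h$)
$w{\left(z,L \right)} = -7 - 40 L$ ($w{\left(z,L \right)} = \left(8 - 48\right) L - 7 = - 40 L - 7 = -7 - 40 L$)
$\left(0 + 17\right) + w{\left(0,18 \right)} = \left(0 + 17\right) - 727 = 17 - 727 = -710$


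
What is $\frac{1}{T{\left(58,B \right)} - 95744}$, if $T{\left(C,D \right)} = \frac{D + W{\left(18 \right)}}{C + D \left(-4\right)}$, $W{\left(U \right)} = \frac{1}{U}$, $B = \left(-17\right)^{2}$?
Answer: $- \frac{19764}{1892289619} \approx -1.0444 \cdot 10^{-5}$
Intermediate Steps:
$B = 289$
$T{\left(C,D \right)} = \frac{\frac{1}{18} + D}{C - 4 D}$ ($T{\left(C,D \right)} = \frac{D + \frac{1}{18}}{C + D \left(-4\right)} = \frac{D + \frac{1}{18}}{C - 4 D} = \frac{\frac{1}{18} + D}{C - 4 D}$)
$\frac{1}{T{\left(58,B \right)} - 95744} = \frac{1}{\frac{\frac{1}{18} + 289}{58 - 1156} - 95744} = \frac{1}{\frac{1}{58 - 1156} \cdot \frac{5203}{18} - 95744} = \frac{1}{\frac{1}{-1098} \cdot \frac{5203}{18} - 95744} = \frac{1}{\left(- \frac{1}{1098}\right) \frac{5203}{18} - 95744} = \frac{1}{- \frac{5203}{19764} - 95744} = \frac{1}{- \frac{1892289619}{19764}} = - \frac{19764}{1892289619}$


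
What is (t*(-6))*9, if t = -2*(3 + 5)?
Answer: 864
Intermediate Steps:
t = -16 (t = -2*8 = -16)
(t*(-6))*9 = -16*(-6)*9 = 96*9 = 864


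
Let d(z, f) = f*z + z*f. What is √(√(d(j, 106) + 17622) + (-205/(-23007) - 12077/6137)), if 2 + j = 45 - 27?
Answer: √(-108182519611026 + 55223640050121*√21014)/7431261 ≈ 11.958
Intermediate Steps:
j = 16 (j = -2 + (45 - 27) = -2 + 18 = 16)
d(z, f) = 2*f*z (d(z, f) = f*z + f*z = 2*f*z)
√(√(d(j, 106) + 17622) + (-205/(-23007) - 12077/6137)) = √(√(2*106*16 + 17622) + (-205/(-23007) - 12077/6137)) = √(√(3392 + 17622) + (-205*(-1/23007) - 12077*1/6137)) = √(√21014 + (205/23007 - 12077/6137)) = √(√21014 - 276597454/141193959) = √(-276597454/141193959 + √21014)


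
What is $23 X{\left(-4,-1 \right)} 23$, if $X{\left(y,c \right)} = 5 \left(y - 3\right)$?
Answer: $-18515$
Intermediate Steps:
$X{\left(y,c \right)} = -15 + 5 y$ ($X{\left(y,c \right)} = 5 \left(-3 + y\right) = -15 + 5 y$)
$23 X{\left(-4,-1 \right)} 23 = 23 \left(-15 + 5 \left(-4\right)\right) 23 = 23 \left(-15 - 20\right) 23 = 23 \left(-35\right) 23 = \left(-805\right) 23 = -18515$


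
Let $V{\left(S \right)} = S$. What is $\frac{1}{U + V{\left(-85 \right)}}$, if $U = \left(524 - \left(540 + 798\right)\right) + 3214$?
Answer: $\frac{1}{2315} \approx 0.00043197$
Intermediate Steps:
$U = 2400$ ($U = \left(524 - 1338\right) + 3214 = -814 + 3214 = 2400$)
$\frac{1}{U + V{\left(-85 \right)}} = \frac{1}{2400 - 85} = \frac{1}{2315}$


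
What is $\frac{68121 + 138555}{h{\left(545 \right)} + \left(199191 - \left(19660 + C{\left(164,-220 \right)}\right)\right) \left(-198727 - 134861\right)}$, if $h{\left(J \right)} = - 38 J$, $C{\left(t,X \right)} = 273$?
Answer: $- \frac{103338}{29899169207} \approx -3.4562 \cdot 10^{-6}$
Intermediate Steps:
$\frac{68121 + 138555}{h{\left(545 \right)} + \left(199191 - \left(19660 + C{\left(164,-220 \right)}\right)\right) \left(-198727 - 134861\right)} = \frac{68121 + 138555}{\left(-38\right) 545 + \left(199191 - 19933\right) \left(-198727 - 134861\right)} = \frac{206676}{-20710 + \left(199191 - 19933\right) \left(-333588\right)} = \frac{206676}{-20710 + 179258 \left(-333588\right)} = \frac{206676}{-20710 - 59798317704} = \frac{206676}{-59798338414} = 206676 \left(- \frac{1}{59798338414}\right) = - \frac{103338}{29899169207}$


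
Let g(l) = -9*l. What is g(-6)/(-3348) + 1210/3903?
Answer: 71117/241986 ≈ 0.29389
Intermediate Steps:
g(-6)/(-3348) + 1210/3903 = -9*(-6)/(-3348) + 1210/3903 = 54*(-1/3348) + 1210*(1/3903) = -1/62 + 1210/3903 = 71117/241986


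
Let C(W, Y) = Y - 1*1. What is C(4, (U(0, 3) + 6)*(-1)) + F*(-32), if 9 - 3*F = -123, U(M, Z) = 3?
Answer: -1418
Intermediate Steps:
F = 44 (F = 3 - 1/3*(-123) = 3 + 41 = 44)
C(W, Y) = -1 + Y (C(W, Y) = Y - 1 = -1 + Y)
C(4, (U(0, 3) + 6)*(-1)) + F*(-32) = (-1 + (3 + 6)*(-1)) + 44*(-32) = (-1 + 9*(-1)) - 1408 = (-1 - 9) - 1408 = -10 - 1408 = -1418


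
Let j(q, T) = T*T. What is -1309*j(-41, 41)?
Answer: -2200429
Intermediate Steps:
j(q, T) = T**2
-1309*j(-41, 41) = -1309*41**2 = -1309*1681 = -2200429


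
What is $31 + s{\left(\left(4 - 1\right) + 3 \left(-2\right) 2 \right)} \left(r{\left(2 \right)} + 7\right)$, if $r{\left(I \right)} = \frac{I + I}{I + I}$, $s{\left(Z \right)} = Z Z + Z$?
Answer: $607$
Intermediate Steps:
$s{\left(Z \right)} = Z + Z^{2}$ ($s{\left(Z \right)} = Z^{2} + Z = Z + Z^{2}$)
$r{\left(I \right)} = 1$ ($r{\left(I \right)} = \frac{2 I}{2 I} = 2 I \frac{1}{2 I} = 1$)
$31 + s{\left(\left(4 - 1\right) + 3 \left(-2\right) 2 \right)} \left(r{\left(2 \right)} + 7\right) = 31 + \left(\left(4 - 1\right) + 3 \left(-2\right) 2\right) \left(1 + \left(\left(4 - 1\right) + 3 \left(-2\right) 2\right)\right) \left(1 + 7\right) = 31 + \left(3 - 12\right) \left(1 + \left(3 - 12\right)\right) 8 = 31 + - 9 \left(1 - 9\right) 8 = 31 + \left(-9\right) \left(-8\right) 8 = 31 + 72 \cdot 8 = 31 + 576 = 607$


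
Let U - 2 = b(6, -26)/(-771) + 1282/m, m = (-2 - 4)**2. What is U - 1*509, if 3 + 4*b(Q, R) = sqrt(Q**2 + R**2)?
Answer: -4361281/9252 - sqrt(178)/1542 ≈ -471.40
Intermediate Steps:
m = 36 (m = (-6)**2 = 36)
b(Q, R) = -3/4 + sqrt(Q**2 + R**2)/4
U = 347987/9252 - sqrt(178)/1542 (U = 2 + ((-3/4 + sqrt(6**2 + (-26)**2)/4)/(-771) + 1282/36) = 2 + ((-3/4 + sqrt(36 + 676)/4)*(-1/771) + 1282*(1/36)) = 2 + ((-3/4 + sqrt(712)/4)*(-1/771) + 641/18) = 2 + ((-3/4 + (2*sqrt(178))/4)*(-1/771) + 641/18) = 2 + ((-3/4 + sqrt(178)/2)*(-1/771) + 641/18) = 2 + ((1/1028 - sqrt(178)/1542) + 641/18) = 2 + (329483/9252 - sqrt(178)/1542) = 347987/9252 - sqrt(178)/1542 ≈ 37.603)
U - 1*509 = (347987/9252 - sqrt(178)/1542) - 1*509 = (347987/9252 - sqrt(178)/1542) - 509 = -4361281/9252 - sqrt(178)/1542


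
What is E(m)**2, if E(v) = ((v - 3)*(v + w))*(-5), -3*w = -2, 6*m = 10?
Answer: 19600/81 ≈ 241.98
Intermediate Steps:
m = 5/3 (m = (1/6)*10 = 5/3 ≈ 1.6667)
w = 2/3 (w = -1/3*(-2) = 2/3 ≈ 0.66667)
E(v) = -5*(-3 + v)*(2/3 + v) (E(v) = ((v - 3)*(v + 2/3))*(-5) = ((-3 + v)*(2/3 + v))*(-5) = -5*(-3 + v)*(2/3 + v))
E(m)**2 = (10 - 5*(5/3)**2 + (35/3)*(5/3))**2 = (10 - 5*25/9 + 175/9)**2 = (10 - 125/9 + 175/9)**2 = (140/9)**2 = 19600/81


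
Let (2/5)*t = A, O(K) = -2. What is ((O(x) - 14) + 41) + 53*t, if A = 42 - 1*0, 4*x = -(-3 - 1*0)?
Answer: 5590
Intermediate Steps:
x = ¾ (x = (-(-3 - 1*0))/4 = (-(-3 + 0))/4 = (-1*(-3))/4 = (¼)*3 = ¾ ≈ 0.75000)
A = 42 (A = 42 + 0 = 42)
t = 105 (t = (5/2)*42 = 105)
((O(x) - 14) + 41) + 53*t = ((-2 - 14) + 41) + 53*105 = (-16 + 41) + 5565 = 25 + 5565 = 5590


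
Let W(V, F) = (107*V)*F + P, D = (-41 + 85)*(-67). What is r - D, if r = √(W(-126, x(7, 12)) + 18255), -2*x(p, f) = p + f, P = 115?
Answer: 2948 + √146449 ≈ 3330.7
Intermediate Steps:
x(p, f) = -f/2 - p/2 (x(p, f) = -(p + f)/2 = -(f + p)/2 = -f/2 - p/2)
D = -2948 (D = 44*(-67) = -2948)
W(V, F) = 115 + 107*F*V (W(V, F) = (107*V)*F + 115 = 107*F*V + 115 = 115 + 107*F*V)
r = √146449 (r = √((115 + 107*(-½*12 - ½*7)*(-126)) + 18255) = √((115 + 107*(-6 - 7/2)*(-126)) + 18255) = √((115 + 107*(-19/2)*(-126)) + 18255) = √((115 + 128079) + 18255) = √(128194 + 18255) = √146449 ≈ 382.69)
r - D = √146449 - 1*(-2948) = √146449 + 2948 = 2948 + √146449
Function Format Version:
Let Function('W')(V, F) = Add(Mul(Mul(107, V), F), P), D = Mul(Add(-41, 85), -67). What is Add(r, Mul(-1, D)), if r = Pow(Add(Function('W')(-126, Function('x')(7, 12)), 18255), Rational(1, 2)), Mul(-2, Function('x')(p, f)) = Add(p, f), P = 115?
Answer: Add(2948, Pow(146449, Rational(1, 2))) ≈ 3330.7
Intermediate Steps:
Function('x')(p, f) = Add(Mul(Rational(-1, 2), f), Mul(Rational(-1, 2), p)) (Function('x')(p, f) = Mul(Rational(-1, 2), Add(p, f)) = Mul(Rational(-1, 2), Add(f, p)) = Add(Mul(Rational(-1, 2), f), Mul(Rational(-1, 2), p)))
D = -2948 (D = Mul(44, -67) = -2948)
Function('W')(V, F) = Add(115, Mul(107, F, V)) (Function('W')(V, F) = Add(Mul(Mul(107, V), F), 115) = Add(Mul(107, F, V), 115) = Add(115, Mul(107, F, V)))
r = Pow(146449, Rational(1, 2)) (r = Pow(Add(Add(115, Mul(107, Add(Mul(Rational(-1, 2), 12), Mul(Rational(-1, 2), 7)), -126)), 18255), Rational(1, 2)) = Pow(Add(Add(115, Mul(107, Add(-6, Rational(-7, 2)), -126)), 18255), Rational(1, 2)) = Pow(Add(Add(115, Mul(107, Rational(-19, 2), -126)), 18255), Rational(1, 2)) = Pow(Add(Add(115, 128079), 18255), Rational(1, 2)) = Pow(Add(128194, 18255), Rational(1, 2)) = Pow(146449, Rational(1, 2)) ≈ 382.69)
Add(r, Mul(-1, D)) = Add(Pow(146449, Rational(1, 2)), Mul(-1, -2948)) = Add(Pow(146449, Rational(1, 2)), 2948) = Add(2948, Pow(146449, Rational(1, 2)))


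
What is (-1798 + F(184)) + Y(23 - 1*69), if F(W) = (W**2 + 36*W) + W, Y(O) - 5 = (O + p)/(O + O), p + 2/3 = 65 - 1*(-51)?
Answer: 2682047/69 ≈ 38870.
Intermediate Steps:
p = 346/3 (p = -2/3 + (65 - 1*(-51)) = -2/3 + (65 + 51) = -2/3 + 116 = 346/3 ≈ 115.33)
Y(O) = 5 + (346/3 + O)/(2*O) (Y(O) = 5 + (O + 346/3)/(O + O) = 5 + (346/3 + O)/((2*O)) = 5 + (346/3 + O)*(1/(2*O)) = 5 + (346/3 + O)/(2*O))
F(W) = W**2 + 37*W
(-1798 + F(184)) + Y(23 - 1*69) = (-1798 + 184*(37 + 184)) + (346 + 33*(23 - 1*69))/(6*(23 - 1*69)) = (-1798 + 184*221) + (346 + 33*(23 - 69))/(6*(23 - 69)) = (-1798 + 40664) + (1/6)*(346 + 33*(-46))/(-46) = 38866 + (1/6)*(-1/46)*(346 - 1518) = 38866 + (1/6)*(-1/46)*(-1172) = 38866 + 293/69 = 2682047/69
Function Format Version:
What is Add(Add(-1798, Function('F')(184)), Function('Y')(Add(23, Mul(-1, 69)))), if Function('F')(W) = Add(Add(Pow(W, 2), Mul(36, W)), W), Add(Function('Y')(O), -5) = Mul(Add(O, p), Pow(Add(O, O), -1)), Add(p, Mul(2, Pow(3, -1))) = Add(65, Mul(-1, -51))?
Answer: Rational(2682047, 69) ≈ 38870.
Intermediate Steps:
p = Rational(346, 3) (p = Add(Rational(-2, 3), Add(65, Mul(-1, -51))) = Add(Rational(-2, 3), Add(65, 51)) = Add(Rational(-2, 3), 116) = Rational(346, 3) ≈ 115.33)
Function('Y')(O) = Add(5, Mul(Rational(1, 2), Pow(O, -1), Add(Rational(346, 3), O))) (Function('Y')(O) = Add(5, Mul(Add(O, Rational(346, 3)), Pow(Add(O, O), -1))) = Add(5, Mul(Add(Rational(346, 3), O), Pow(Mul(2, O), -1))) = Add(5, Mul(Add(Rational(346, 3), O), Mul(Rational(1, 2), Pow(O, -1)))) = Add(5, Mul(Rational(1, 2), Pow(O, -1), Add(Rational(346, 3), O))))
Function('F')(W) = Add(Pow(W, 2), Mul(37, W))
Add(Add(-1798, Function('F')(184)), Function('Y')(Add(23, Mul(-1, 69)))) = Add(Add(-1798, Mul(184, Add(37, 184))), Mul(Rational(1, 6), Pow(Add(23, Mul(-1, 69)), -1), Add(346, Mul(33, Add(23, Mul(-1, 69)))))) = Add(Add(-1798, Mul(184, 221)), Mul(Rational(1, 6), Pow(Add(23, -69), -1), Add(346, Mul(33, Add(23, -69))))) = Add(Add(-1798, 40664), Mul(Rational(1, 6), Pow(-46, -1), Add(346, Mul(33, -46)))) = Add(38866, Mul(Rational(1, 6), Rational(-1, 46), Add(346, -1518))) = Add(38866, Mul(Rational(1, 6), Rational(-1, 46), -1172)) = Add(38866, Rational(293, 69)) = Rational(2682047, 69)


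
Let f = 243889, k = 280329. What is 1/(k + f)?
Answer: 1/524218 ≈ 1.9076e-6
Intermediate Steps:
1/(k + f) = 1/(280329 + 243889) = 1/524218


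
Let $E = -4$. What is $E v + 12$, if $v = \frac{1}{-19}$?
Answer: $\frac{232}{19} \approx 12.211$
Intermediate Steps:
$v = - \frac{1}{19} \approx -0.052632$
$E v + 12 = \left(-4\right) \left(- \frac{1}{19}\right) + 12 = \frac{4}{19} + 12 = \frac{232}{19}$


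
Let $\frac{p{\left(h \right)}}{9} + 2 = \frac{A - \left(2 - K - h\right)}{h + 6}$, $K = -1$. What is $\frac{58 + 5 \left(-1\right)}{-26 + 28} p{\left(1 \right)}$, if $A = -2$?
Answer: $- \frac{4293}{7} \approx -613.29$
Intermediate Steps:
$p{\left(h \right)} = -18 + \frac{9 \left(-5 + h\right)}{6 + h}$ ($p{\left(h \right)} = -18 + 9 \frac{-2 + \left(\left(-1 + h\right) - 2\right)}{h + 6} = -18 + 9 \frac{-2 + \left(-3 + h\right)}{6 + h} = -18 + 9 \frac{-5 + h}{6 + h} = -18 + \frac{9 \left(-5 + h\right)}{6 + h}$)
$\frac{58 + 5 \left(-1\right)}{-26 + 28} p{\left(1 \right)} = \frac{58 + 5 \left(-1\right)}{-26 + 28} \frac{9 \left(-17 - 1\right)}{6 + 1} = \frac{58 - 5}{2} \frac{9 \left(-17 - 1\right)}{7} = 53 \cdot \frac{1}{2} \cdot 9 \cdot \frac{1}{7} \left(-18\right) = \frac{53}{2} \left(- \frac{162}{7}\right) = - \frac{4293}{7}$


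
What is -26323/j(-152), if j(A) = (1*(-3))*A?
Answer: -26323/456 ≈ -57.726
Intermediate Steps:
j(A) = -3*A
-26323/j(-152) = -26323/((-3*(-152))) = -26323/456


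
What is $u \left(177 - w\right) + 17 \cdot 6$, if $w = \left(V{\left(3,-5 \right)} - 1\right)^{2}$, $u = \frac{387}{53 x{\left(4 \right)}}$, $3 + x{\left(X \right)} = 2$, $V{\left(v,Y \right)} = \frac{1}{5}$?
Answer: $- \frac{1571133}{1325} \approx -1185.8$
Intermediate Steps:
$V{\left(v,Y \right)} = \frac{1}{5}$
$x{\left(X \right)} = -1$ ($x{\left(X \right)} = -3 + 2 = -1$)
$u = - \frac{387}{53}$ ($u = \frac{387}{53 \left(-1\right)} = \frac{387}{-53} = 387 \left(- \frac{1}{53}\right) = - \frac{387}{53} \approx -7.3019$)
$w = \frac{16}{25}$ ($w = \left(\frac{1}{5} - 1\right)^{2} = \left(- \frac{4}{5}\right)^{2} = \frac{16}{25} \approx 0.64$)
$u \left(177 - w\right) + 17 \cdot 6 = - \frac{387 \left(177 - \frac{16}{25}\right)}{53} + 17 \cdot 6 = - \frac{387 \left(177 - \frac{16}{25}\right)}{53} + 102 = \left(- \frac{387}{53}\right) \frac{4409}{25} + 102 = - \frac{1706283}{1325} + 102 = - \frac{1571133}{1325}$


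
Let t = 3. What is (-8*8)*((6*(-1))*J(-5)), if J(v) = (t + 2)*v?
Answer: -9600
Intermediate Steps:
J(v) = 5*v (J(v) = (3 + 2)*v = 5*v)
(-8*8)*((6*(-1))*J(-5)) = (-8*8)*((6*(-1))*(5*(-5))) = -(-384)*(-25) = -64*150 = -9600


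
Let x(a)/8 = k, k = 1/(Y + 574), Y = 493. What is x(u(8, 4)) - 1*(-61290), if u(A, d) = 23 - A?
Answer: 65396438/1067 ≈ 61290.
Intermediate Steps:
k = 1/1067 (k = 1/(493 + 574) = 1/1067 ≈ 0.00093721)
x(a) = 8/1067 (x(a) = 8*(1/1067) = 8/1067)
x(u(8, 4)) - 1*(-61290) = 8/1067 - 1*(-61290) = 8/1067 + 61290 = 65396438/1067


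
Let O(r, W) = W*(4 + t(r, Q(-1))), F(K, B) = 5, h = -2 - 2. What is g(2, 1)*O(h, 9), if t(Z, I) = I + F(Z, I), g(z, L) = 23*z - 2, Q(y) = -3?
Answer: 2376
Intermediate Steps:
g(z, L) = -2 + 23*z
h = -4
t(Z, I) = 5 + I (t(Z, I) = I + 5 = 5 + I)
O(r, W) = 6*W (O(r, W) = W*(4 + (5 - 3)) = W*(4 + 2) = W*6 = 6*W)
g(2, 1)*O(h, 9) = (-2 + 23*2)*(6*9) = (-2 + 46)*54 = 44*54 = 2376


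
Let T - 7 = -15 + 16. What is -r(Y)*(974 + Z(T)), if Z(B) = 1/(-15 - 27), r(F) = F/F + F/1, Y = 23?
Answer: -163628/7 ≈ -23375.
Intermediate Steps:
T = 8 (T = 7 + (-15 + 16) = 7 + 1 = 8)
r(F) = 1 + F (r(F) = 1 + F*1 = 1 + F)
Z(B) = -1/42 (Z(B) = 1/(-42) = -1/42)
-r(Y)*(974 + Z(T)) = -(1 + 23)*(974 - 1/42) = -24*40907/42 = -1*163628/7 = -163628/7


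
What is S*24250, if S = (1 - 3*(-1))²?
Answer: 388000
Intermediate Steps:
S = 16 (S = (1 + 3)² = 4² = 16)
S*24250 = 16*24250 = 388000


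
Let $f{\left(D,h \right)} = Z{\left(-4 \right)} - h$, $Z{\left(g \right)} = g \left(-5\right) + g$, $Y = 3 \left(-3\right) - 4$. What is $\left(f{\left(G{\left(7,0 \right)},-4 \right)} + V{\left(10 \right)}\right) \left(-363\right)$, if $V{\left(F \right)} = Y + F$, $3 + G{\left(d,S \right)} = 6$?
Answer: $-6171$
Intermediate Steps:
$G{\left(d,S \right)} = 3$ ($G{\left(d,S \right)} = -3 + 6 = 3$)
$Y = -13$ ($Y = -9 - 4 = -13$)
$V{\left(F \right)} = -13 + F$
$Z{\left(g \right)} = - 4 g$ ($Z{\left(g \right)} = - 5 g + g = - 4 g$)
$f{\left(D,h \right)} = 16 - h$ ($f{\left(D,h \right)} = \left(-4\right) \left(-4\right) - h = 16 - h$)
$\left(f{\left(G{\left(7,0 \right)},-4 \right)} + V{\left(10 \right)}\right) \left(-363\right) = \left(\left(16 - -4\right) + \left(-13 + 10\right)\right) \left(-363\right) = \left(\left(16 + 4\right) - 3\right) \left(-363\right) = \left(20 - 3\right) \left(-363\right) = 17 \left(-363\right) = -6171$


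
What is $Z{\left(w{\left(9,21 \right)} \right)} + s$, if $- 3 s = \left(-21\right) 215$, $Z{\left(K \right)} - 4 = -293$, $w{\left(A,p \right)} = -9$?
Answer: $1216$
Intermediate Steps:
$Z{\left(K \right)} = -289$ ($Z{\left(K \right)} = 4 - 293 = -289$)
$s = 1505$ ($s = - \frac{\left(-21\right) 215}{3} = \left(- \frac{1}{3}\right) \left(-4515\right) = 1505$)
$Z{\left(w{\left(9,21 \right)} \right)} + s = -289 + 1505 = 1216$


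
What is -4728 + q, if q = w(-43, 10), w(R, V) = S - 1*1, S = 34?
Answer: -4695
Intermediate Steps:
w(R, V) = 33 (w(R, V) = 34 - 1*1 = 34 - 1 = 33)
q = 33
-4728 + q = -4728 + 33 = -4695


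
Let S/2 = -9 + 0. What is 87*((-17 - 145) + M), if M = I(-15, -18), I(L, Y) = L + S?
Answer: -16965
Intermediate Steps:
S = -18 (S = 2*(-9 + 0) = 2*(-9) = -18)
I(L, Y) = -18 + L (I(L, Y) = L - 18 = -18 + L)
M = -33 (M = -18 - 15 = -33)
87*((-17 - 145) + M) = 87*((-17 - 145) - 33) = 87*(-162 - 33) = 87*(-195) = -16965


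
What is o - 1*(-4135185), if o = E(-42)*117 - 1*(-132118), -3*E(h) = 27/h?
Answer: 59742593/14 ≈ 4.2673e+6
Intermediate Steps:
E(h) = -9/h
o = 1850003/14 (o = -9/(-42)*117 - 1*(-132118) = -9*(-1/42)*117 + 132118 = (3/14)*117 + 132118 = 351/14 + 132118 = 1850003/14 ≈ 1.3214e+5)
o - 1*(-4135185) = 1850003/14 - 1*(-4135185) = 1850003/14 + 4135185 = 59742593/14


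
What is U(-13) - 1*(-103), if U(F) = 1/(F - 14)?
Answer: 2780/27 ≈ 102.96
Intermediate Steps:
U(F) = 1/(-14 + F)
U(-13) - 1*(-103) = 1/(-14 - 13) - 1*(-103) = 1/(-27) + 103 = -1/27 + 103 = 2780/27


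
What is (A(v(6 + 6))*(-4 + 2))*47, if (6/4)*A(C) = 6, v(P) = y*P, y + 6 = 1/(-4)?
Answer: -376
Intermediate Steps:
y = -25/4 (y = -6 + 1/(-4) = -6 - ¼ = -25/4 ≈ -6.2500)
v(P) = -25*P/4
A(C) = 4 (A(C) = (⅔)*6 = 4)
(A(v(6 + 6))*(-4 + 2))*47 = (4*(-4 + 2))*47 = (4*(-2))*47 = -8*47 = -376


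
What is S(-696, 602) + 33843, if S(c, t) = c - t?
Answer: 32545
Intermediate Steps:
S(-696, 602) + 33843 = (-696 - 1*602) + 33843 = (-696 - 602) + 33843 = -1298 + 33843 = 32545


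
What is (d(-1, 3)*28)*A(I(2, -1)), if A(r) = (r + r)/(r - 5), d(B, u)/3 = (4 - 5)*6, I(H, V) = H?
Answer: 672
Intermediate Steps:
d(B, u) = -18 (d(B, u) = 3*((4 - 5)*6) = 3*(-1*6) = 3*(-6) = -18)
A(r) = 2*r/(-5 + r) (A(r) = (2*r)/(-5 + r) = 2*r/(-5 + r))
(d(-1, 3)*28)*A(I(2, -1)) = (-18*28)*(2*2/(-5 + 2)) = -1008*2/(-3) = -1008*2*(-1)/3 = -504*(-4/3) = 672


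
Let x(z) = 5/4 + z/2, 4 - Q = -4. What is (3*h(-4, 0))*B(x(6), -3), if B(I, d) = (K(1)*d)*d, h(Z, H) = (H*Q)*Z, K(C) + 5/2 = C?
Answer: 0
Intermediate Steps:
Q = 8 (Q = 4 - 1*(-4) = 4 + 4 = 8)
K(C) = -5/2 + C
h(Z, H) = 8*H*Z (h(Z, H) = (H*8)*Z = (8*H)*Z = 8*H*Z)
x(z) = 5/4 + z/2 (x(z) = 5*(¼) + z*(½) = 5/4 + z/2)
B(I, d) = -3*d²/2 (B(I, d) = ((-5/2 + 1)*d)*d = (-3*d/2)*d = -3*d²/2)
(3*h(-4, 0))*B(x(6), -3) = (3*(8*0*(-4)))*(-3/2*(-3)²) = (3*0)*(-3/2*9) = 0*(-27/2) = 0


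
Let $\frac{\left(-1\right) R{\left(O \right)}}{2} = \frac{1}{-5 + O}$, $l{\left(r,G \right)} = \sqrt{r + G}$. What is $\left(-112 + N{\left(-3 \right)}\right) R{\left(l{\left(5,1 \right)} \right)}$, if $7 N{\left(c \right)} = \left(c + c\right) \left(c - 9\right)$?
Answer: $- \frac{7120}{133} - \frac{1424 \sqrt{6}}{133} \approx -79.76$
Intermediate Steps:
$l{\left(r,G \right)} = \sqrt{G + r}$
$N{\left(c \right)} = \frac{2 c \left(-9 + c\right)}{7}$ ($N{\left(c \right)} = \frac{\left(c + c\right) \left(c - 9\right)}{7} = \frac{2 c \left(-9 + c\right)}{7}$)
$R{\left(O \right)} = - \frac{2}{-5 + O}$
$\left(-112 + N{\left(-3 \right)}\right) R{\left(l{\left(5,1 \right)} \right)} = \left(-112 + \frac{2}{7} \left(-3\right) \left(-9 - 3\right)\right) \left(- \frac{2}{-5 + \sqrt{1 + 5}}\right) = \left(-112 + \frac{2}{7} \left(-3\right) \left(-12\right)\right) \left(- \frac{2}{-5 + \sqrt{6}}\right) = \left(-112 + \frac{72}{7}\right) \left(- \frac{2}{-5 + \sqrt{6}}\right) = - \frac{712 \left(- \frac{2}{-5 + \sqrt{6}}\right)}{7} = \frac{1424}{7 \left(-5 + \sqrt{6}\right)}$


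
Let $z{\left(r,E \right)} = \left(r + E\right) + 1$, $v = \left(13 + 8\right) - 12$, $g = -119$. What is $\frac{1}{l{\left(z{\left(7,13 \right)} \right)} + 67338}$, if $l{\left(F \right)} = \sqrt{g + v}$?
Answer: $\frac{33669}{2267203177} - \frac{i \sqrt{110}}{4534406354} \approx 1.485 \cdot 10^{-5} - 2.313 \cdot 10^{-9} i$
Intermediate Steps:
$v = 9$ ($v = 21 - 12 = 9$)
$z{\left(r,E \right)} = 1 + E + r$ ($z{\left(r,E \right)} = \left(E + r\right) + 1 = 1 + E + r$)
$l{\left(F \right)} = i \sqrt{110}$ ($l{\left(F \right)} = \sqrt{-119 + 9} = \sqrt{-110} = i \sqrt{110}$)
$\frac{1}{l{\left(z{\left(7,13 \right)} \right)} + 67338} = \frac{1}{i \sqrt{110} + 67338} = \frac{1}{67338 + i \sqrt{110}}$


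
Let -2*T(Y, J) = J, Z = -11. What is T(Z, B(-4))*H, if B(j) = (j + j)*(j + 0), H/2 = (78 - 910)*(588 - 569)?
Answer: 505856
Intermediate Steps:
H = -31616 (H = 2*((78 - 910)*(588 - 569)) = 2*(-832*19) = 2*(-15808) = -31616)
B(j) = 2*j**2 (B(j) = (2*j)*j = 2*j**2)
T(Y, J) = -J/2
T(Z, B(-4))*H = -(-4)**2*(-31616) = -16*(-31616) = 505856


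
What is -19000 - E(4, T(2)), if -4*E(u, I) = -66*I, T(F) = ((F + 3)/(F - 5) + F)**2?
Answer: -114011/6 ≈ -19002.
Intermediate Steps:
T(F) = (F + (3 + F)/(-5 + F))**2 (T(F) = ((3 + F)/(-5 + F) + F)**2 = (F + (3 + F)/(-5 + F))**2)
E(u, I) = 33*I/2 (E(u, I) = -(-33)*I/2 = 33*I/2)
-19000 - E(4, T(2)) = -19000 - 33*(3 + 2**2 - 4*2)**2/(-5 + 2)**2/2 = -19000 - 33*(3 + 4 - 8)**2/(-3)**2/2 = -19000 - 33*(1/9)*(-1)**2/2 = -19000 - 33*(1/9)*1/2 = -19000 - 33/(2*9) = -19000 - 1*11/6 = -19000 - 11/6 = -114011/6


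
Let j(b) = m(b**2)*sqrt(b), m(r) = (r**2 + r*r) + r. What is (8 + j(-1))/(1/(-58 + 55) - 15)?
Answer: -12/23 - 9*I/46 ≈ -0.52174 - 0.19565*I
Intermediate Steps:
m(r) = r + 2*r**2 (m(r) = (r**2 + r**2) + r = 2*r**2 + r = r + 2*r**2)
j(b) = b**(5/2)*(1 + 2*b**2) (j(b) = (b**2*(1 + 2*b**2))*sqrt(b) = b**(5/2)*(1 + 2*b**2))
(8 + j(-1))/(1/(-58 + 55) - 15) = (8 + (-1)**(5/2)*(1 + 2*(-1)**2))/(1/(-58 + 55) - 15) = (8 + I*(1 + 2*1))/(1/(-3) - 15) = (8 + I*(1 + 2))/(-1/3 - 15) = (8 + I*3)/(-46/3) = (8 + 3*I)*(-3/46) = -12/23 - 9*I/46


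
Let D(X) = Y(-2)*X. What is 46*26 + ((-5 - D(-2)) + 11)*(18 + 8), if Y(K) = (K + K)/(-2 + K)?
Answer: 1404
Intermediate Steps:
Y(K) = 2*K/(-2 + K) (Y(K) = (2*K)/(-2 + K) = 2*K/(-2 + K))
D(X) = X (D(X) = (2*(-2)/(-2 - 2))*X = (2*(-2)/(-4))*X = (2*(-2)*(-¼))*X = 1*X = X)
46*26 + ((-5 - D(-2)) + 11)*(18 + 8) = 46*26 + ((-5 - 1*(-2)) + 11)*(18 + 8) = 1196 + ((-5 + 2) + 11)*26 = 1196 + (-3 + 11)*26 = 1196 + 8*26 = 1196 + 208 = 1404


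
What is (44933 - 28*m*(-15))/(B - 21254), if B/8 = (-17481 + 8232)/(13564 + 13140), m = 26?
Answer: -26633902/10136443 ≈ -2.6275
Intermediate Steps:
B = -9249/3338 (B = 8*((-17481 + 8232)/(13564 + 13140)) = 8*(-9249/26704) = -9249/3338 ≈ -2.7708)
(44933 - 28*m*(-15))/(B - 21254) = (44933 - 28*26*(-15))/(-9249/3338 - 21254) = (44933 - 728*(-15))/(-70955101/3338) = (44933 + 10920)*(-3338/70955101) = 55853*(-3338/70955101) = -26633902/10136443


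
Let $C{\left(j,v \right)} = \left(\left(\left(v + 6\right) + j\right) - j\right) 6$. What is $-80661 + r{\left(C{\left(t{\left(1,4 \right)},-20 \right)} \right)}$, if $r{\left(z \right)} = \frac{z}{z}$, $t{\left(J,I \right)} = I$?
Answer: $-80660$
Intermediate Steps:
$C{\left(j,v \right)} = 36 + 6 v$ ($C{\left(j,v \right)} = \left(\left(\left(6 + v\right) + j\right) - j\right) 6 = \left(\left(6 + j + v\right) - j\right) 6 = \left(6 + v\right) 6 = 36 + 6 v$)
$r{\left(z \right)} = 1$
$-80661 + r{\left(C{\left(t{\left(1,4 \right)},-20 \right)} \right)} = -80661 + 1 = -80660$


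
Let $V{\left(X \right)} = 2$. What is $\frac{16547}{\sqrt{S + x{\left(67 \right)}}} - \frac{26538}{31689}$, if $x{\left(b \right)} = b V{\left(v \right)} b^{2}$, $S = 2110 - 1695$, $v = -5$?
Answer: $- \frac{8846}{10563} + \frac{16547 \sqrt{601941}}{601941} \approx 20.49$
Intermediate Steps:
$S = 415$ ($S = 2110 - 1695 = 415$)
$x{\left(b \right)} = 2 b^{3}$ ($x{\left(b \right)} = b 2 b^{2} = 2 b b^{2} = 2 b^{3}$)
$\frac{16547}{\sqrt{S + x{\left(67 \right)}}} - \frac{26538}{31689} = \frac{16547}{\sqrt{415 + 2 \cdot 67^{3}}} - \frac{26538}{31689} = \frac{16547}{\sqrt{415 + 2 \cdot 300763}} - \frac{8846}{10563} = \frac{16547}{\sqrt{415 + 601526}} - \frac{8846}{10563} = \frac{16547}{\sqrt{601941}} - \frac{8846}{10563} = 16547 \frac{\sqrt{601941}}{601941} - \frac{8846}{10563} = \frac{16547 \sqrt{601941}}{601941} - \frac{8846}{10563} = - \frac{8846}{10563} + \frac{16547 \sqrt{601941}}{601941}$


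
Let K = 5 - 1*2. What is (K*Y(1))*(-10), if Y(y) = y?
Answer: -30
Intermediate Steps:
K = 3 (K = 5 - 2 = 3)
(K*Y(1))*(-10) = (3*1)*(-10) = 3*(-10) = -30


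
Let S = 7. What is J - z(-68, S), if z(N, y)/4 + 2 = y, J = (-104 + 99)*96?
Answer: -500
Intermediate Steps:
J = -480 (J = -5*96 = -480)
z(N, y) = -8 + 4*y
J - z(-68, S) = -480 - (-8 + 4*7) = -480 - (-8 + 28) = -480 - 1*20 = -480 - 20 = -500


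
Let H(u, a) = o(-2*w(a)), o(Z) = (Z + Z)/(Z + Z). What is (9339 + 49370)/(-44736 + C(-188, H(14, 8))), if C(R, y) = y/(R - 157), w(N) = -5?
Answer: -20254605/15433921 ≈ -1.3123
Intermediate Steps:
o(Z) = 1 (o(Z) = (2*Z)/((2*Z)) = (2*Z)*(1/(2*Z)) = 1)
H(u, a) = 1
C(R, y) = y/(-157 + R)
(9339 + 49370)/(-44736 + C(-188, H(14, 8))) = (9339 + 49370)/(-44736 + 1/(-157 - 188)) = 58709/(-44736 + 1/(-345)) = 58709/(-44736 + 1*(-1/345)) = 58709/(-44736 - 1/345) = 58709/(-15433921/345) = 58709*(-345/15433921) = -20254605/15433921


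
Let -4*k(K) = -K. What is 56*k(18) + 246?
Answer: 498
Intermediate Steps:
k(K) = K/4 (k(K) = -(-1)*K/4 = K/4)
56*k(18) + 246 = 56*((1/4)*18) + 246 = 56*(9/2) + 246 = 252 + 246 = 498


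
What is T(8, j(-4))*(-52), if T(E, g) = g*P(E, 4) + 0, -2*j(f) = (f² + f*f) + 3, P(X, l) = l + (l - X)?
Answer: 0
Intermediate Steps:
P(X, l) = -X + 2*l
j(f) = -3/2 - f² (j(f) = -((f² + f*f) + 3)/2 = -((f² + f²) + 3)/2 = -(2*f² + 3)/2 = -(3 + 2*f²)/2 = -3/2 - f²)
T(E, g) = g*(8 - E) (T(E, g) = g*(-E + 2*4) + 0 = g*(-E + 8) + 0 = g*(8 - E) + 0 = g*(8 - E))
T(8, j(-4))*(-52) = ((-3/2 - 1*(-4)²)*(8 - 1*8))*(-52) = ((-3/2 - 1*16)*(8 - 8))*(-52) = ((-3/2 - 16)*0)*(-52) = -35/2*0*(-52) = 0*(-52) = 0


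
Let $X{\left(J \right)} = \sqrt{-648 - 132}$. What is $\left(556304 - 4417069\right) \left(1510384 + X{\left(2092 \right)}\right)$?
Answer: $-5831237683760 - 7721530 i \sqrt{195} \approx -5.8312 \cdot 10^{12} - 1.0783 \cdot 10^{8} i$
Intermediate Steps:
$X{\left(J \right)} = 2 i \sqrt{195}$ ($X{\left(J \right)} = \sqrt{-780} = 2 i \sqrt{195}$)
$\left(556304 - 4417069\right) \left(1510384 + X{\left(2092 \right)}\right) = \left(556304 - 4417069\right) \left(1510384 + 2 i \sqrt{195}\right) = - 3860765 \left(1510384 + 2 i \sqrt{195}\right) = -5831237683760 - 7721530 i \sqrt{195}$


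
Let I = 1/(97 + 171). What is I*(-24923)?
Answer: -24923/268 ≈ -92.996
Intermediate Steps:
I = 1/268 ≈ 0.0037313
I*(-24923) = (1/268)*(-24923) = -24923/268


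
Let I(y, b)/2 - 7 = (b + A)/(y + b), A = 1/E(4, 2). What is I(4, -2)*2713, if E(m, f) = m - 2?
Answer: 67825/2 ≈ 33913.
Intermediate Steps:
E(m, f) = -2 + m
A = ½ (A = 1/(-2 + 4) = 1/2 = ½ ≈ 0.50000)
I(y, b) = 14 + 2*(½ + b)/(b + y) (I(y, b) = 14 + 2*((b + ½)/(y + b)) = 14 + 2*((½ + b)/(b + y)) = 14 + 2*(½ + b)/(b + y))
I(4, -2)*2713 = ((1 + 14*4 + 16*(-2))/(-2 + 4))*2713 = ((1 + 56 - 32)/2)*2713 = ((½)*25)*2713 = (25/2)*2713 = 67825/2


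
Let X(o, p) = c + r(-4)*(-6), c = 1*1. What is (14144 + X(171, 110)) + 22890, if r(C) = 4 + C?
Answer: 37035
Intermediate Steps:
c = 1
X(o, p) = 1 (X(o, p) = 1 + (4 - 4)*(-6) = 1 + 0*(-6) = 1 + 0 = 1)
(14144 + X(171, 110)) + 22890 = (14144 + 1) + 22890 = 14145 + 22890 = 37035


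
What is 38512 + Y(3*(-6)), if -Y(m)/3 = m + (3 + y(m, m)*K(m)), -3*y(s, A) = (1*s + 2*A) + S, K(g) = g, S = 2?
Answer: 39493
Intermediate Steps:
y(s, A) = -⅔ - 2*A/3 - s/3 (y(s, A) = -((1*s + 2*A) + 2)/3 = -((s + 2*A) + 2)/3 = -(2 + s + 2*A)/3 = -⅔ - 2*A/3 - s/3)
Y(m) = -9 - 3*m - 3*m*(-⅔ - m) (Y(m) = -3*(m + (3 + (-⅔ - 2*m/3 - m/3)*m)) = -3*(m + (3 + (-⅔ - m)*m)) = -3*(m + (3 + m*(-⅔ - m))) = -3*(3 + m + m*(-⅔ - m)) = -9 - 3*m - 3*m*(-⅔ - m))
38512 + Y(3*(-6)) = 38512 + (-9 - 3*(-6) + 3*(3*(-6))²) = 38512 + (-9 - 1*(-18) + 3*(-18)²) = 38512 + (-9 + 18 + 3*324) = 38512 + (-9 + 18 + 972) = 38512 + 981 = 39493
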